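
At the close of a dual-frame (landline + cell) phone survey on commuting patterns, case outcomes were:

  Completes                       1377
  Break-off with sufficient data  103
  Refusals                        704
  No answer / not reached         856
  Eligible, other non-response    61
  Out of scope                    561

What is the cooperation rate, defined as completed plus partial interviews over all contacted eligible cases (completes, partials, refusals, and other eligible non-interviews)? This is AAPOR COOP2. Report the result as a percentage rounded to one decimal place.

Num: 1377 + 103 = 1480
Denominator: 1377 + 103 + 704 + 61 = 2245
COOP2 = 1480 / 2245 = 0.6592

65.9%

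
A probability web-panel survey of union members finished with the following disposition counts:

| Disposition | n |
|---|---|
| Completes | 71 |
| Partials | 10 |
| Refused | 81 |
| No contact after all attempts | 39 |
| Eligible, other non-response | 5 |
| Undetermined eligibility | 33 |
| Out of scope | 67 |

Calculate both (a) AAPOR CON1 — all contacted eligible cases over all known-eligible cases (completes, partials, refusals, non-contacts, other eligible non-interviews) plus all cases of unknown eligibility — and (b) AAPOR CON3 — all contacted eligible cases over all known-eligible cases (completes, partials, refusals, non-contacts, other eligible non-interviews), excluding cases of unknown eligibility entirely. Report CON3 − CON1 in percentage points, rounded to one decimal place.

11.2

Top: 71 + 10 + 81 + 5 = 167
Denominator: 71 + 10 + 81 + 39 + 5 + 33 = 239
CON1 = 167 / 239 = 0.6987
Denominator: 71 + 10 + 81 + 39 + 5 = 206
CON3 = 167 / 206 = 0.8107
Difference = 81.07 − 69.87 = 11.20 percentage points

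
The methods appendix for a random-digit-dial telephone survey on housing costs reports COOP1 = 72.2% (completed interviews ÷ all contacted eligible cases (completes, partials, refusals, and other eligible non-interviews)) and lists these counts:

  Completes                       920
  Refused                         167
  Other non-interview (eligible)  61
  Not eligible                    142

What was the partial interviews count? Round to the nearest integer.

COOP1 = 920 / D = 0.722
D = 920 / 0.722 = 1274.2
Remaining denominator categories sum to 1148
partial interviews = 1274.2 − 1148 ≈ 126

126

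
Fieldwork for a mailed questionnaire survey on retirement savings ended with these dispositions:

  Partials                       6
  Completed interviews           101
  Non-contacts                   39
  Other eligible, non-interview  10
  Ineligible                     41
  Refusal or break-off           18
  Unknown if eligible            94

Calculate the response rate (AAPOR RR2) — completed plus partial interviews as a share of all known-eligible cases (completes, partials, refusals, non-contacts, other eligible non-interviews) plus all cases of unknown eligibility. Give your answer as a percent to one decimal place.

39.9%

Numerator = 101 + 6 = 107
Denom = 101 + 6 + 18 + 39 + 10 + 94 = 268
RR2 = 107 / 268 = 0.3993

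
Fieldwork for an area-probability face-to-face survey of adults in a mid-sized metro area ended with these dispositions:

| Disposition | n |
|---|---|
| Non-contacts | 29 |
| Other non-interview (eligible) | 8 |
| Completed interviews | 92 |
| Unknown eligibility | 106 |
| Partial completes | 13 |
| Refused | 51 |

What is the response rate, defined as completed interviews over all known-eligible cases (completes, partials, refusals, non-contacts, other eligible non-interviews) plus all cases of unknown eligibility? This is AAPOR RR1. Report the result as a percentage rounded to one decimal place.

Num: 92
Base: 92 + 13 + 51 + 29 + 8 + 106 = 299
RR1 = 92 / 299 = 0.3077

30.8%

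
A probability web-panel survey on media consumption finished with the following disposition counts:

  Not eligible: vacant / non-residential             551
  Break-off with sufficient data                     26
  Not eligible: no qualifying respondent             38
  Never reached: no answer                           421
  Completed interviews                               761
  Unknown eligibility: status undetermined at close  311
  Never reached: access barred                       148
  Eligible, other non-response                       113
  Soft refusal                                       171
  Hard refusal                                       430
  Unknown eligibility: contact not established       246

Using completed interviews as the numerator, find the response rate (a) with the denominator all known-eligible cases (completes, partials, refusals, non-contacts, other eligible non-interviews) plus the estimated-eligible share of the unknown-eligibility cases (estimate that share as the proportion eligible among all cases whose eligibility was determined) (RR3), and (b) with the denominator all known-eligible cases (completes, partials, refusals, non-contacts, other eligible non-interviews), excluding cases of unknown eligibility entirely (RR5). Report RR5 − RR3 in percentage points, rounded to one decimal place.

Refusals = 430 + 171 = 601
Never reached = 421 + 148 = 569
Eligibility not determined = 246 + 311 = 557
Not eligible = 38 + 551 = 589
Top → 761
Determined eligible → 761 + 26 + 601 + 569 + 113 = 2070
e = 2070 / (2070 + 589) = 2070 / 2659 = 0.7785
e × U → 0.7785 × 557 = 433.62
Base → 2070 + 433.62 = 2503.62
RR3 = 761 / 2503.62 = 0.3040
Base → 761 + 26 + 601 + 569 + 113 = 2070
RR5 = 761 / 2070 = 0.3676
Difference = 36.76 − 30.40 = 6.36 percentage points

6.4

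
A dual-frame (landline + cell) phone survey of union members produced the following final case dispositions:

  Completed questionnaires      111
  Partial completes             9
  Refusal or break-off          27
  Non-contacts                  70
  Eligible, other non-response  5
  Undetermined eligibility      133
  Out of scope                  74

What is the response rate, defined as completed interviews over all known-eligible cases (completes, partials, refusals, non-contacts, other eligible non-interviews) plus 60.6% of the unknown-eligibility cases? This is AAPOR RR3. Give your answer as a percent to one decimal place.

Top → 111
Known eligible → 111 + 9 + 27 + 70 + 5 = 222
e × U → 0.6060 × 133 = 80.60
Base → 222 + 80.60 = 302.60
RR3 = 111 / 302.60 = 0.3668

36.7%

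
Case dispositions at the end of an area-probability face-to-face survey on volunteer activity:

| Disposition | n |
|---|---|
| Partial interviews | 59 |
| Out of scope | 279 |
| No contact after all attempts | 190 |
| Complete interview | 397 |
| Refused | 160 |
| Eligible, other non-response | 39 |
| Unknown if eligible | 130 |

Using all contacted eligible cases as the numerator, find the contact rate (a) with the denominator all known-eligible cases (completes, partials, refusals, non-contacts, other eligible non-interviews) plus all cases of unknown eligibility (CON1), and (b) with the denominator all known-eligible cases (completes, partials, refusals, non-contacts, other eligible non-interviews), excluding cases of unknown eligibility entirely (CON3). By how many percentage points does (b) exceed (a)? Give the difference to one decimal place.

10.3

Numerator: 397 + 59 + 160 + 39 = 655
Base: 397 + 59 + 160 + 190 + 39 + 130 = 975
CON1 = 655 / 975 = 0.6718
Base: 397 + 59 + 160 + 190 + 39 = 845
CON3 = 655 / 845 = 0.7751
Difference = 77.51 − 67.18 = 10.33 percentage points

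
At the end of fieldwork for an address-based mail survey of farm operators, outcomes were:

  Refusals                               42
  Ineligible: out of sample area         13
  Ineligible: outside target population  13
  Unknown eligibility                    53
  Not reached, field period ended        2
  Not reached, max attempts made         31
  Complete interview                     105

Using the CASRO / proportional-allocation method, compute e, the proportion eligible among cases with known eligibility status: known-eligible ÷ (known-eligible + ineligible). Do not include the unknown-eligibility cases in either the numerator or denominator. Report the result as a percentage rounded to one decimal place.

87.4%

Non-contacts = 2 + 31 = 33
Not eligible = 13 + 13 = 26
Eligible (known) = 105 + 42 + 33 = 180
e = 180 / (180 + 26) = 180 / 206 = 0.8738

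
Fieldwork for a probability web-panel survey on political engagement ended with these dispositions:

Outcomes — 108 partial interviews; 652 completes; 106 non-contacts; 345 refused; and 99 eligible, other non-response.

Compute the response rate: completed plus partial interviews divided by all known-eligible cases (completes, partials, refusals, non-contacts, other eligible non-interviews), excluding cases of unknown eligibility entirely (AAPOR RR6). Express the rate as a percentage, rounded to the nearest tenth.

Numerator: 652 + 108 = 760
Denom: 652 + 108 + 345 + 106 + 99 = 1310
RR6 = 760 / 1310 = 0.5802

58.0%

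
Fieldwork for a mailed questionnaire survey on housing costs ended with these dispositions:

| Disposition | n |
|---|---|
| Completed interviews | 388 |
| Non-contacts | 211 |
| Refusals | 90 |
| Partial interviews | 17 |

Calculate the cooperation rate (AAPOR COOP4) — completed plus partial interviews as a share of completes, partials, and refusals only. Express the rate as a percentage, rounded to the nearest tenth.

Top: 388 + 17 = 405
Denom: 388 + 17 + 90 = 495
COOP4 = 405 / 495 = 0.8182

81.8%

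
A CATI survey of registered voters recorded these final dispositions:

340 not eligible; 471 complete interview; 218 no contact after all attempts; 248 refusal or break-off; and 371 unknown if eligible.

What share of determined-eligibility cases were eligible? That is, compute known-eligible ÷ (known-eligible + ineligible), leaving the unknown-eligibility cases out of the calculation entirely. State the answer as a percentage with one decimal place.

Known eligible: 471 + 248 + 218 = 937
e = 937 / (937 + 340) = 937 / 1277 = 0.7338

73.4%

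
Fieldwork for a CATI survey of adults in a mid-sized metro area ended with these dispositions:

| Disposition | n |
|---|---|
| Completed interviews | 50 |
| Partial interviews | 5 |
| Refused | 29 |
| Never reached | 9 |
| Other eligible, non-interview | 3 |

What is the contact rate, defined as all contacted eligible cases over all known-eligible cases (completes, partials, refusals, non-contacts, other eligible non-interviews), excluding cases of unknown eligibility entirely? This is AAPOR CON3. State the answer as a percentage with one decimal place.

Top: 50 + 5 + 29 + 3 = 87
Base: 50 + 5 + 29 + 9 + 3 = 96
CON3 = 87 / 96 = 0.9062

90.6%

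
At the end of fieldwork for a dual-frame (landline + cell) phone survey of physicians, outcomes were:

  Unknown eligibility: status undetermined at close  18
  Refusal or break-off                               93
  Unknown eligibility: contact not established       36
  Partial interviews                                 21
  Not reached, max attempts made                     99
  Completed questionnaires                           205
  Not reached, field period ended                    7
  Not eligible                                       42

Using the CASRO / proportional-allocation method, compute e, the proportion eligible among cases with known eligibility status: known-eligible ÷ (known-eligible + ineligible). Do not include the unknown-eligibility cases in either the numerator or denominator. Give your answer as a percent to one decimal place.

91.0%

Never reached = 7 + 99 = 106
Unknown if eligible = 36 + 18 = 54
Known eligible = 205 + 21 + 93 + 106 = 425
e = 425 / (425 + 42) = 425 / 467 = 0.9101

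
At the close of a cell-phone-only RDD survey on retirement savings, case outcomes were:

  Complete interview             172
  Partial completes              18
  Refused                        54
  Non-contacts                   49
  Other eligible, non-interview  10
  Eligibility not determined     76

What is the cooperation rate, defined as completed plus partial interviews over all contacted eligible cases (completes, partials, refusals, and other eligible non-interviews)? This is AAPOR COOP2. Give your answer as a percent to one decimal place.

Top: 172 + 18 = 190
Denom: 172 + 18 + 54 + 10 = 254
COOP2 = 190 / 254 = 0.7480

74.8%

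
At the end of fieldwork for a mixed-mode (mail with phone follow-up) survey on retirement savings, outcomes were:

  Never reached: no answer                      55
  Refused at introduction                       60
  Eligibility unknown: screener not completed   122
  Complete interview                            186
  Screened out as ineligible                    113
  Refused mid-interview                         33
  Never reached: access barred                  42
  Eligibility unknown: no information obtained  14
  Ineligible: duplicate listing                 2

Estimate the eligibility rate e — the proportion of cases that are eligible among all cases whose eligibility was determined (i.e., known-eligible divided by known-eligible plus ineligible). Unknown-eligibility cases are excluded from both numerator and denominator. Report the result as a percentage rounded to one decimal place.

Refusals = 60 + 33 = 93
Non-contacts = 55 + 42 = 97
Eligibility not determined = 122 + 14 = 136
Out of scope = 113 + 2 = 115
Known eligible → 186 + 93 + 97 = 376
e = 376 / (376 + 115) = 376 / 491 = 0.7658

76.6%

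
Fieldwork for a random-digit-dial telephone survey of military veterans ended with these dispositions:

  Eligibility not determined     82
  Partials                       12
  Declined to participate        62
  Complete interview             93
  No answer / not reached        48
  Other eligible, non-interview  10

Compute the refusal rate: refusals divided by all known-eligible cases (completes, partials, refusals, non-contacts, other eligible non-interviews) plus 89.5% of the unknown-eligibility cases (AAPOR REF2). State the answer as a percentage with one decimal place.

20.8%

Top = 62
Determined eligible = 93 + 12 + 62 + 48 + 10 = 225
Estimated eligible among unknowns = 0.8950 × 82 = 73.39
Denom = 225 + 73.39 = 298.39
REF2 = 62 / 298.39 = 0.2078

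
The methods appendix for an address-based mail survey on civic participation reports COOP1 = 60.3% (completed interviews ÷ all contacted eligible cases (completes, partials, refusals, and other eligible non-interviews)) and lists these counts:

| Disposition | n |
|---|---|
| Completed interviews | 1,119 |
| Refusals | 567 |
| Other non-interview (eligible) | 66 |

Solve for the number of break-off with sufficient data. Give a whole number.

COOP1 = 1119 / D = 0.603
D = 1119 / 0.603 = 1855.7
Remaining denominator categories sum to 1752
break-off with sufficient data = 1855.7 − 1752 ≈ 104

104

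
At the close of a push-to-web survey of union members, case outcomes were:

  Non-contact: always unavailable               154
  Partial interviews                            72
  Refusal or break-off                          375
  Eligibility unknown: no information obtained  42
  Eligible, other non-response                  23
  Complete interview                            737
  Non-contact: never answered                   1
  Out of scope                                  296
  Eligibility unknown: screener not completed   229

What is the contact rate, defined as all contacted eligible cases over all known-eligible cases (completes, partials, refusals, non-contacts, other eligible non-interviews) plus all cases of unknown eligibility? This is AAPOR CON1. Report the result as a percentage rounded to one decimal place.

73.9%

No answer / not reached = 1 + 154 = 155
Undetermined eligibility = 229 + 42 = 271
Numerator: 737 + 72 + 375 + 23 = 1207
Denom: 737 + 72 + 375 + 155 + 23 + 271 = 1633
CON1 = 1207 / 1633 = 0.7391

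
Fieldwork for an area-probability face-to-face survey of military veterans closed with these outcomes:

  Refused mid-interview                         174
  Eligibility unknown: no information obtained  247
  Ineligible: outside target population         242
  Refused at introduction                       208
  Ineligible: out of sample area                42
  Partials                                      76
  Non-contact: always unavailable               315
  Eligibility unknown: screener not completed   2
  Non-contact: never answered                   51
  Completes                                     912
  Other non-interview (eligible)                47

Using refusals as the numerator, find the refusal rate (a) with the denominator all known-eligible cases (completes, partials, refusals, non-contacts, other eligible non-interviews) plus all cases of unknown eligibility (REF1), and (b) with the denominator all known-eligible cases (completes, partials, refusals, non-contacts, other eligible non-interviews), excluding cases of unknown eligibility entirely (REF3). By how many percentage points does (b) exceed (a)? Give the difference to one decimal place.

2.6

Refusals = 208 + 174 = 382
Non-contacts = 51 + 315 = 366
Unknown eligibility = 2 + 247 = 249
Not eligible = 242 + 42 = 284
Numerator: 382
Denominator: 912 + 76 + 382 + 366 + 47 + 249 = 2032
REF1 = 382 / 2032 = 0.1880
Denominator: 912 + 76 + 382 + 366 + 47 = 1783
REF3 = 382 / 1783 = 0.2142
Difference = 21.42 − 18.80 = 2.62 percentage points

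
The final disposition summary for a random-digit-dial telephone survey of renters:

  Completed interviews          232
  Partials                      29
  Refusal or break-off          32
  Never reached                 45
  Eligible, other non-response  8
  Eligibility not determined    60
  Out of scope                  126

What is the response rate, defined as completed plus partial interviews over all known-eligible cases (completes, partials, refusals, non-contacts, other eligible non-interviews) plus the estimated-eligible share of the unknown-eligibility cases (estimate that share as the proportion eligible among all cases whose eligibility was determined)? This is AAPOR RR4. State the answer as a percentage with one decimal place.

Numerator: 232 + 29 = 261
Known eligible: 232 + 29 + 32 + 45 + 8 = 346
e = 346 / (346 + 126) = 346 / 472 = 0.7331
e × U: 0.7331 × 60 = 43.99
Denominator: 346 + 43.99 = 389.99
RR4 = 261 / 389.99 = 0.6692

66.9%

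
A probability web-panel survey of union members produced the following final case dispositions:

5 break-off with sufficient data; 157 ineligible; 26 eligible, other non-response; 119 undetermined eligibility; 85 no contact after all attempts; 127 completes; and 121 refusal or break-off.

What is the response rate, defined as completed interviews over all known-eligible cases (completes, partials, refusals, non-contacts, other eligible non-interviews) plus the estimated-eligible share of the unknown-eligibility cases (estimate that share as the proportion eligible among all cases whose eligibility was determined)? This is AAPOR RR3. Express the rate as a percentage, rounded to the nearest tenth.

Num = 127
Known eligible = 127 + 5 + 121 + 85 + 26 = 364
e = 364 / (364 + 157) = 364 / 521 = 0.6987
Eligible share of unknowns = 0.6987 × 119 = 83.15
Denom = 364 + 83.15 = 447.15
RR3 = 127 / 447.15 = 0.2840

28.4%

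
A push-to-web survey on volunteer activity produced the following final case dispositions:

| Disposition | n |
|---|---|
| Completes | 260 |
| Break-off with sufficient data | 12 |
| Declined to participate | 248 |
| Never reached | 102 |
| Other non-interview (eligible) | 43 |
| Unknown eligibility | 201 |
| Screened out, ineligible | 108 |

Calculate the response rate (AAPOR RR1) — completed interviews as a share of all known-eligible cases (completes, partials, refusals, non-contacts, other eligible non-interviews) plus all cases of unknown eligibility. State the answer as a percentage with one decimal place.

Top = 260
Base = 260 + 12 + 248 + 102 + 43 + 201 = 866
RR1 = 260 / 866 = 0.3002

30.0%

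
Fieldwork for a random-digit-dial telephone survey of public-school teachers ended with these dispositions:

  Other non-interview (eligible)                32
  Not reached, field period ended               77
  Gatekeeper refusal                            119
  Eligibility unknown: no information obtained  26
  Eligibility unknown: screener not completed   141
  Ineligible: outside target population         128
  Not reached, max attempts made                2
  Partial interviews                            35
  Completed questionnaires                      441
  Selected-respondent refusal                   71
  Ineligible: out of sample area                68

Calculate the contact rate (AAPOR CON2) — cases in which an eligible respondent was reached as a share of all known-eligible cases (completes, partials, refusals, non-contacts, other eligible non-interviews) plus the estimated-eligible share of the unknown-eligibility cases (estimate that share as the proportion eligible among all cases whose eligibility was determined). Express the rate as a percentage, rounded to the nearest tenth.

Refused = 119 + 71 = 190
Never reached = 77 + 2 = 79
Eligibility not determined = 141 + 26 = 167
Ineligible = 128 + 68 = 196
Num = 441 + 35 + 190 + 32 = 698
Eligible (known) = 441 + 35 + 190 + 79 + 32 = 777
e = 777 / (777 + 196) = 777 / 973 = 0.7986
e × U = 0.7986 × 167 = 133.37
Denom = 777 + 133.37 = 910.37
CON2 = 698 / 910.37 = 0.7667

76.7%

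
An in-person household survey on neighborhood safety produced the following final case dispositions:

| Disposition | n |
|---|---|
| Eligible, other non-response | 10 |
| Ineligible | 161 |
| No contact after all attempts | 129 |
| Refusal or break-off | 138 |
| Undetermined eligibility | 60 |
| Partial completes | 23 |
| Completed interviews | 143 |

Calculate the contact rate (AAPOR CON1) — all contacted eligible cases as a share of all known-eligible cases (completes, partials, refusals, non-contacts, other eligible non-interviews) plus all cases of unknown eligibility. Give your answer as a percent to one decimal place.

62.4%

Numerator → 143 + 23 + 138 + 10 = 314
Denominator → 143 + 23 + 138 + 129 + 10 + 60 = 503
CON1 = 314 / 503 = 0.6243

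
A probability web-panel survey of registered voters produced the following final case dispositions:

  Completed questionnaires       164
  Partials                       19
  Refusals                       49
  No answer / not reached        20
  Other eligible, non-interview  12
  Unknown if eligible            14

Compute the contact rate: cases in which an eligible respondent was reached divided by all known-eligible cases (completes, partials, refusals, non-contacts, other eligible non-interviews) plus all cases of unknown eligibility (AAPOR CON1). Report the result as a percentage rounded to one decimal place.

Top: 164 + 19 + 49 + 12 = 244
Denominator: 164 + 19 + 49 + 20 + 12 + 14 = 278
CON1 = 244 / 278 = 0.8777

87.8%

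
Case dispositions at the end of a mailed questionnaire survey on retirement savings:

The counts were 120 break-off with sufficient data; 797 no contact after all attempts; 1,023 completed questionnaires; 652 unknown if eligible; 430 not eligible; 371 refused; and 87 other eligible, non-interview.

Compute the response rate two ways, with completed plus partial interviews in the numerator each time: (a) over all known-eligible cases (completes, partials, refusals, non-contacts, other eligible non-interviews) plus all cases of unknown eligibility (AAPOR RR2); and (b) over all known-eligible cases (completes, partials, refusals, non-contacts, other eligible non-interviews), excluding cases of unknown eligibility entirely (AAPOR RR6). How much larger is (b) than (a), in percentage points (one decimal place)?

10.2

Top → 1023 + 120 = 1143
Base → 1023 + 120 + 371 + 797 + 87 + 652 = 3050
RR2 = 1143 / 3050 = 0.3748
Base → 1023 + 120 + 371 + 797 + 87 = 2398
RR6 = 1143 / 2398 = 0.4766
Difference = 47.66 − 37.48 = 10.18 percentage points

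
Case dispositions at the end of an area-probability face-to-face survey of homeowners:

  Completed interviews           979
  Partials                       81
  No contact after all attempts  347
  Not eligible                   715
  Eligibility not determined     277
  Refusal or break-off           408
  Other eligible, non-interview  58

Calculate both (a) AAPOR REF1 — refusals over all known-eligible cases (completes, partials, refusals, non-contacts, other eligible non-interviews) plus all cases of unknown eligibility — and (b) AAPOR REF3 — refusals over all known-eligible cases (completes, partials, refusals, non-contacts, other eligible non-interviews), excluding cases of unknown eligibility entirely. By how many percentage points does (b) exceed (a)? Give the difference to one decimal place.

2.8

Num → 408
Denom → 979 + 81 + 408 + 347 + 58 + 277 = 2150
REF1 = 408 / 2150 = 0.1898
Denom → 979 + 81 + 408 + 347 + 58 = 1873
REF3 = 408 / 1873 = 0.2178
Difference = 21.78 − 18.98 = 2.80 percentage points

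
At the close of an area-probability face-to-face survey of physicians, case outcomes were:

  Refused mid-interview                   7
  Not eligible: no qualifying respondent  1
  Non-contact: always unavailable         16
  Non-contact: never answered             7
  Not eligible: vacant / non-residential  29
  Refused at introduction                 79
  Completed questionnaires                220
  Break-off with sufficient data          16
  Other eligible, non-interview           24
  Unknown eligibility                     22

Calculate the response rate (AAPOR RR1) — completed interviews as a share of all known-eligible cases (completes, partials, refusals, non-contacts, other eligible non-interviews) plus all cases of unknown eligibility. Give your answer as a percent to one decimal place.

Refusals = 79 + 7 = 86
No answer / not reached = 7 + 16 = 23
Ineligible = 1 + 29 = 30
Num: 220
Base: 220 + 16 + 86 + 23 + 24 + 22 = 391
RR1 = 220 / 391 = 0.5627

56.3%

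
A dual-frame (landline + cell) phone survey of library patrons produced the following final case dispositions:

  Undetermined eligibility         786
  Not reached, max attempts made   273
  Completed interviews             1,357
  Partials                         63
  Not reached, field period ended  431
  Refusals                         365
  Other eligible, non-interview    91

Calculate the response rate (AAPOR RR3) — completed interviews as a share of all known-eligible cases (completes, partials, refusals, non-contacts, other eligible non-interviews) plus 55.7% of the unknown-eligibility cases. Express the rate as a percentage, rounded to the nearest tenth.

Non-contacts = 431 + 273 = 704
Num = 1357
Eligible (known) = 1357 + 63 + 365 + 704 + 91 = 2580
e × U = 0.5570 × 786 = 437.80
Base = 2580 + 437.80 = 3017.80
RR3 = 1357 / 3017.80 = 0.4497

45.0%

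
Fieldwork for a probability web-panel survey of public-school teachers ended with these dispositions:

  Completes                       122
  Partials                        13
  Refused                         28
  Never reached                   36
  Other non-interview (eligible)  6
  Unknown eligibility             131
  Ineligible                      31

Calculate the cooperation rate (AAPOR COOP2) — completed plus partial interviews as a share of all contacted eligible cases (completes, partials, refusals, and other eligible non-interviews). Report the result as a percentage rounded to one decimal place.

79.9%

Numerator → 122 + 13 = 135
Denominator → 122 + 13 + 28 + 6 = 169
COOP2 = 135 / 169 = 0.7988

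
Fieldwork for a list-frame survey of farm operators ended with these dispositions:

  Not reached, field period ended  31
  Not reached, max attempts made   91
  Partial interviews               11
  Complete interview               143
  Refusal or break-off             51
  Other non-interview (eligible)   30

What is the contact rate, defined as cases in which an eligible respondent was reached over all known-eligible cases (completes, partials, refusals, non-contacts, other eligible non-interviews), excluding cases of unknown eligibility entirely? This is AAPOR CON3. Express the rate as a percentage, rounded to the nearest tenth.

Never reached = 31 + 91 = 122
Numerator: 143 + 11 + 51 + 30 = 235
Denom: 143 + 11 + 51 + 122 + 30 = 357
CON3 = 235 / 357 = 0.6583

65.8%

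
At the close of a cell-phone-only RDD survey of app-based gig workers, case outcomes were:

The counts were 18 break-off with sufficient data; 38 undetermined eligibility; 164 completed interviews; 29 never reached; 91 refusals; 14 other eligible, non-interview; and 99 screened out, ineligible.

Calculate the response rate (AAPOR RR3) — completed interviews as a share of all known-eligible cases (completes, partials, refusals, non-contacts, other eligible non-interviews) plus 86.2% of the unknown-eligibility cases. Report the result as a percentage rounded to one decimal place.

47.0%

Numerator: 164
Known eligible: 164 + 18 + 91 + 29 + 14 = 316
Eligible share of unknowns: 0.8620 × 38 = 32.76
Base: 316 + 32.76 = 348.76
RR3 = 164 / 348.76 = 0.4702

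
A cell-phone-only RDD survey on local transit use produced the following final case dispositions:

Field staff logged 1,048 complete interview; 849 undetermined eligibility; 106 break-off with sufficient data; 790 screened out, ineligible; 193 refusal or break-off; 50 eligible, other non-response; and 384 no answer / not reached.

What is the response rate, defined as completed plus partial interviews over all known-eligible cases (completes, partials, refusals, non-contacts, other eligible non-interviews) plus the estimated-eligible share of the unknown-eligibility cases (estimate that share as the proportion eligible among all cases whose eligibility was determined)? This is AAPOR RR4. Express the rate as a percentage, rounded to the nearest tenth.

Top: 1048 + 106 = 1154
Eligible (known): 1048 + 106 + 193 + 384 + 50 = 1781
e = 1781 / (1781 + 790) = 1781 / 2571 = 0.6927
e × U: 0.6927 × 849 = 588.10
Denominator: 1781 + 588.10 = 2369.10
RR4 = 1154 / 2369.10 = 0.4871

48.7%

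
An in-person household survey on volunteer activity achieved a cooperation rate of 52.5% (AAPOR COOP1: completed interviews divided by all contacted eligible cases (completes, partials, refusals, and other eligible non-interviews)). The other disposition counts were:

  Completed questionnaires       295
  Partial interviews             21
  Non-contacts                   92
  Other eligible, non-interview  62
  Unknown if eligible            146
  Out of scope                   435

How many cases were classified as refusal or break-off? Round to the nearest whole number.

184

COOP1 = 295 / D = 0.525
D = 295 / 0.525 = 561.9
Other denominator terms total 378
refusal or break-off = 561.9 − 378 ≈ 184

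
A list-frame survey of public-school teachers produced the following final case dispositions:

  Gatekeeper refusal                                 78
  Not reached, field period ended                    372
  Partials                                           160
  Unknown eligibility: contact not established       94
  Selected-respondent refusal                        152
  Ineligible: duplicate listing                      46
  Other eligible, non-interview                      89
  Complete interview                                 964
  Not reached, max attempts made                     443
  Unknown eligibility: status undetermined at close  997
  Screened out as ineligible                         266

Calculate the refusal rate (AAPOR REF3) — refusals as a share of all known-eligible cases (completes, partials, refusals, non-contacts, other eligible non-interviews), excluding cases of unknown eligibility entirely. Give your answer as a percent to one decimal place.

Refusals = 78 + 152 = 230
No contact after all attempts = 372 + 443 = 815
Unknown eligibility = 94 + 997 = 1091
Screened out, ineligible = 266 + 46 = 312
Numerator: 230
Base: 964 + 160 + 230 + 815 + 89 = 2258
REF3 = 230 / 2258 = 0.1019

10.2%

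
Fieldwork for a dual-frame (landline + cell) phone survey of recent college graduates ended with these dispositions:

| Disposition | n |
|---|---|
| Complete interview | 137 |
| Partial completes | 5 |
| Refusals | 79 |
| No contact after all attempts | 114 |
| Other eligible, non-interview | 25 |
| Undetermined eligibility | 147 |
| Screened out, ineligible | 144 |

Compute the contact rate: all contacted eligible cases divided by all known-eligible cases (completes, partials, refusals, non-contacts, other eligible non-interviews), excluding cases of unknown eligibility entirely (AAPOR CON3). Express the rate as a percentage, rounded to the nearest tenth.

68.3%

Top: 137 + 5 + 79 + 25 = 246
Denominator: 137 + 5 + 79 + 114 + 25 = 360
CON3 = 246 / 360 = 0.6833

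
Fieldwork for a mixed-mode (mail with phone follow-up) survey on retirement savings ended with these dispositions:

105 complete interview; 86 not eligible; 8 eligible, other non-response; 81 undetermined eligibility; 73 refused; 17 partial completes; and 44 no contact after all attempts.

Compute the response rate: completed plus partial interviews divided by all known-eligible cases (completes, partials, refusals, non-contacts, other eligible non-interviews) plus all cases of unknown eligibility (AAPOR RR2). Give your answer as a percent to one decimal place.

37.2%

Num: 105 + 17 = 122
Base: 105 + 17 + 73 + 44 + 8 + 81 = 328
RR2 = 122 / 328 = 0.3720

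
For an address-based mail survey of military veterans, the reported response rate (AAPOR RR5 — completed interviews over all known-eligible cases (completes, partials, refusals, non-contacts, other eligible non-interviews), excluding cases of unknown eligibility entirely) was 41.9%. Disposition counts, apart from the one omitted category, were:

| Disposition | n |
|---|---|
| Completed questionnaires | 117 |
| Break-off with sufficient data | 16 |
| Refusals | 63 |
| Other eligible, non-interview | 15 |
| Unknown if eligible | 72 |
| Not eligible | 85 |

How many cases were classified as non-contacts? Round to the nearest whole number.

68

RR5 = 117 / D = 0.419
D = 117 / 0.419 = 279.2
Other denominator terms total 211
non-contacts = 279.2 − 211 ≈ 68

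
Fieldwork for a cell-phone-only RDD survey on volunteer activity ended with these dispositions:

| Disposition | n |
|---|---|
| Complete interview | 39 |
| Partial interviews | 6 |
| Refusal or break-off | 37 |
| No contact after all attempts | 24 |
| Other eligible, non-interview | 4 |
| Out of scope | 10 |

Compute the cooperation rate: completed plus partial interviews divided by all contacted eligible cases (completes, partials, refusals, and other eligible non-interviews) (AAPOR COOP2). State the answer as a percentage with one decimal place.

Numerator: 39 + 6 = 45
Denominator: 39 + 6 + 37 + 4 = 86
COOP2 = 45 / 86 = 0.5233

52.3%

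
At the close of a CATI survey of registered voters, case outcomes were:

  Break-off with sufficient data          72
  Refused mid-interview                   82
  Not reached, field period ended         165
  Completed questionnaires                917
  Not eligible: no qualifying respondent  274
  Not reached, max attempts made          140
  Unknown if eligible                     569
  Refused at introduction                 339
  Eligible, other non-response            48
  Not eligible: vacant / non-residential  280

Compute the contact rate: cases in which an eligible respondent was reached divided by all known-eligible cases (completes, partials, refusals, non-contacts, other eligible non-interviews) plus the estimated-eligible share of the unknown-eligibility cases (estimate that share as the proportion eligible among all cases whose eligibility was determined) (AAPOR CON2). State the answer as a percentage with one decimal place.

Refusals = 339 + 82 = 421
No contact after all attempts = 165 + 140 = 305
Not eligible = 274 + 280 = 554
Numerator = 917 + 72 + 421 + 48 = 1458
Determined eligible = 917 + 72 + 421 + 305 + 48 = 1763
e = 1763 / (1763 + 554) = 1763 / 2317 = 0.7609
e × U = 0.7609 × 569 = 432.95
Base = 1763 + 432.95 = 2195.95
CON2 = 1458 / 2195.95 = 0.6639

66.4%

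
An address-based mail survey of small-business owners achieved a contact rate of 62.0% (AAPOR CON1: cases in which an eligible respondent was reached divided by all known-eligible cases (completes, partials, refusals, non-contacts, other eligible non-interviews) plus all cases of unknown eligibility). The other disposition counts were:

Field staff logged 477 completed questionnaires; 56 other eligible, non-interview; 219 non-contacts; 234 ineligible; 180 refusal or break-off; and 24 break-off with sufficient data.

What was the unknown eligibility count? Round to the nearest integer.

Num → 477 + 24 + 180 + 56 = 737
CON1 = 737 / D = 0.620
D = 737 / 0.620 = 1188.7
Other denominator terms total 956
unknown eligibility = 1188.7 − 956 ≈ 233

233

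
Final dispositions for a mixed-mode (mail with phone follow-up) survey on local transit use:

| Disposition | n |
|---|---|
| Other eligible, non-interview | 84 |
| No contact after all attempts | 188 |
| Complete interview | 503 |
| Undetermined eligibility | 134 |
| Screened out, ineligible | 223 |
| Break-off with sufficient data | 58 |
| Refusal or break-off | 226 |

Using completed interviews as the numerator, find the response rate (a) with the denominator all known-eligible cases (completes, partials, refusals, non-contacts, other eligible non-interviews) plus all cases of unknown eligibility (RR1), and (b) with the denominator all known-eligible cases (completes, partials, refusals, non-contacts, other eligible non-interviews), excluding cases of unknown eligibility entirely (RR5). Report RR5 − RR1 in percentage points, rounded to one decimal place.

5.3

Num → 503
Base → 503 + 58 + 226 + 188 + 84 + 134 = 1193
RR1 = 503 / 1193 = 0.4216
Base → 503 + 58 + 226 + 188 + 84 = 1059
RR5 = 503 / 1059 = 0.4750
Difference = 47.50 − 42.16 = 5.34 percentage points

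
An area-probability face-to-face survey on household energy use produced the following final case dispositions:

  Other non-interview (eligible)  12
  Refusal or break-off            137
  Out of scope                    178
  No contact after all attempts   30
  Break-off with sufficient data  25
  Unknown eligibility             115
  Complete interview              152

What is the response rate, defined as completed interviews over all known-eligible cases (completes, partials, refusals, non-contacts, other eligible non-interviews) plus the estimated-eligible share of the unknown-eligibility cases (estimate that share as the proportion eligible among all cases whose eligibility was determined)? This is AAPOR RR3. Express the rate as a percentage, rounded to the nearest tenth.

35.1%

Numerator: 152
Known eligible: 152 + 25 + 137 + 30 + 12 = 356
e = 356 / (356 + 178) = 356 / 534 = 0.6667
e × U: 0.6667 × 115 = 76.67
Denom: 356 + 76.67 = 432.67
RR3 = 152 / 432.67 = 0.3513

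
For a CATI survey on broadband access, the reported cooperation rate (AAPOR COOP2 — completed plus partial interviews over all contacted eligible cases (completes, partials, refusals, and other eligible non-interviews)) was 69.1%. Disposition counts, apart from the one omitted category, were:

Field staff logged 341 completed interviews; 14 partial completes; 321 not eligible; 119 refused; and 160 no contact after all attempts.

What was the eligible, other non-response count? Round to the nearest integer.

Numerator: 341 + 14 = 355
COOP2 = 355 / D = 0.691
D = 355 / 0.691 = 513.7
Rest of base = 474
eligible, other non-response = 513.7 − 474 ≈ 40

40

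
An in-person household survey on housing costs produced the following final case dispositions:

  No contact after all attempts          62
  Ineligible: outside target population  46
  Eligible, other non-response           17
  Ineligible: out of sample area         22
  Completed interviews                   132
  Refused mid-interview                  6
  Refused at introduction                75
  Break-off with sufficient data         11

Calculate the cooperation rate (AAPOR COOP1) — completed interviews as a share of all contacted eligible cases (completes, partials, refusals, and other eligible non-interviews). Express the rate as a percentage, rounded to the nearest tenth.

54.8%

Refused = 75 + 6 = 81
Screened out, ineligible = 46 + 22 = 68
Num → 132
Denom → 132 + 11 + 81 + 17 = 241
COOP1 = 132 / 241 = 0.5477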